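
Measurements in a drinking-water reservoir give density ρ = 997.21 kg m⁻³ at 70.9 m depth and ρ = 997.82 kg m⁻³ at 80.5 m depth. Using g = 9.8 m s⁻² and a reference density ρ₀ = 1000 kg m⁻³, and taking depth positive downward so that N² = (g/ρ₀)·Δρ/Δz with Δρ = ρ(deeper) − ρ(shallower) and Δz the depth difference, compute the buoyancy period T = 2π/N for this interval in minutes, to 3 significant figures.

4.20 min

Δρ = 997.82 − 997.21 = 0.61 kg m⁻³ over Δz = 80.5 − 70.9 = 9.6 m.
N² = (9.8/1000) × (0.61/9.6) = 6.2271 × 10⁻⁴ s⁻².
N = √(6.2271 × 10⁻⁴) = 0.024954 rad s⁻¹, so T = 2π/N = 251.79 s = 4.1965 min ≈ 4.20 min.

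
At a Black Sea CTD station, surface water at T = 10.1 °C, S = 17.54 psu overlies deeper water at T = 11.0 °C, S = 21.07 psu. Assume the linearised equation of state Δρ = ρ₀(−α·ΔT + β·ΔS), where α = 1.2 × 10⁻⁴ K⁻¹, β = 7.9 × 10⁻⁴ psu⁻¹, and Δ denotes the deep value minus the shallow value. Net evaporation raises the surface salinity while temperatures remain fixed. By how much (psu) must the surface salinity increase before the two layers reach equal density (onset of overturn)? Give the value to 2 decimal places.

Neutral buoyancy requires −α(T_deep − T_surf) + β(S_deep − S_surf′) = 0.
S_surf′ = S_deep − (α/β)·ΔT = 21.07 − (1.2 × 10⁻⁴/7.9 × 10⁻⁴)·(+0.9) = 20.9333 psu.
Increase required: 20.9333 − 17.54 = 3.3933 psu.

3.39 psu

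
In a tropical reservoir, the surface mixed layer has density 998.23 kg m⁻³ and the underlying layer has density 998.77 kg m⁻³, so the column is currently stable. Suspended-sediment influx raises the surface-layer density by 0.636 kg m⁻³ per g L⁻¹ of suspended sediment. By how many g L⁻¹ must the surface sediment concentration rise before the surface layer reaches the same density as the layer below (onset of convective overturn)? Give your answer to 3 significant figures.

Density deficit of the surface layer: 998.77 − 998.23 = 0.54 kg m⁻³.
Required change = 0.54 / 0.636 = 0.849 g L⁻¹.

0.849 g L⁻¹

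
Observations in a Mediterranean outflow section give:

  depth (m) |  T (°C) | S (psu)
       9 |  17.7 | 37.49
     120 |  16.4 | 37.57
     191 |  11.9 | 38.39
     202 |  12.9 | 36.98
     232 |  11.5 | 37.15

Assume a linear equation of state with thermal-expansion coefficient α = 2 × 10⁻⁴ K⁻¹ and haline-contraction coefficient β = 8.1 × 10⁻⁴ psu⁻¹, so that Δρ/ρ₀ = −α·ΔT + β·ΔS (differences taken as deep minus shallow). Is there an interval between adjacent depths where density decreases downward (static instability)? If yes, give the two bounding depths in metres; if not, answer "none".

Evaluate Δρ/ρ₀ = −αΔT + βΔS across each adjacent pair:
  9–120 m: −αΔT+βΔS = −(2 × 10⁻⁴)(-1.3)+(8.1 × 10⁻⁴)(+0.08) = 3.2 × 10⁻⁴ → stable
  120–191 m: −αΔT+βΔS = −(2 × 10⁻⁴)(-4.5)+(8.1 × 10⁻⁴)(+0.82) = 1.6 × 10⁻³ → stable
  191–202 m: −αΔT+βΔS = −(2 × 10⁻⁴)(+1.0)+(8.1 × 10⁻⁴)(-1.41) = -1.3 × 10⁻³ → UNSTABLE
  202–232 m: −αΔT+βΔS = −(2 × 10⁻⁴)(-1.4)+(8.1 × 10⁻⁴)(+0.17) = 4.2 × 10⁻⁴ → stable
The 191–202 m interval has Δρ < 0: lighter water underlies denser water.

191–202 m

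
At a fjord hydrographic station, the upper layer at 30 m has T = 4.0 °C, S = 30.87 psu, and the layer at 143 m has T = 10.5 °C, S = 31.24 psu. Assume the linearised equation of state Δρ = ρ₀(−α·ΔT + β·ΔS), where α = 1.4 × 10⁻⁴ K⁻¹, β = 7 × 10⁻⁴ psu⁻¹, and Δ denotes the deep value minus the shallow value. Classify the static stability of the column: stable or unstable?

ΔT = 10.5 − 4.0 = +6.5 K and ΔS = 31.24 − 30.87 = +0.37 psu (deep − shallow).
−αΔT = -9.10 × 10⁻⁴; βΔS = 2.59 × 10⁻⁴; sum Δρ/ρ₀ = -6.51 × 10⁻⁴.
Δρ/ρ₀ < 0, so Δρ < 0: deeper water is lighter → statically unstable; the column would overturn.

unstable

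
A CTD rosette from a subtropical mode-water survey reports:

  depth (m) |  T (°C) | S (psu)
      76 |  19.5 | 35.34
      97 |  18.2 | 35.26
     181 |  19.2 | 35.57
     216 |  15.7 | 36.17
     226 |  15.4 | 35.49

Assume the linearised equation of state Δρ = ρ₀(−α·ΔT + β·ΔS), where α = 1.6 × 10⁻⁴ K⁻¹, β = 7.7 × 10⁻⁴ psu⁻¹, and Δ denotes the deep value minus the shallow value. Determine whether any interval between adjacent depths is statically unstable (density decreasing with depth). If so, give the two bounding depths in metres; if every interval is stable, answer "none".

216–226 m

Evaluate Δρ/ρ₀ = −αΔT + βΔS across each adjacent pair:
  76–97 m: −αΔT+βΔS = −(1.6 × 10⁻⁴)(-1.3)+(7.7 × 10⁻⁴)(-0.08) = 1.5 × 10⁻⁴ → stable
  97–181 m: −αΔT+βΔS = −(1.6 × 10⁻⁴)(+1.0)+(7.7 × 10⁻⁴)(+0.31) = 7.9 × 10⁻⁵ → stable
  181–216 m: −αΔT+βΔS = −(1.6 × 10⁻⁴)(-3.5)+(7.7 × 10⁻⁴)(+0.60) = 1.0 × 10⁻³ → stable
  216–226 m: −αΔT+βΔS = −(1.6 × 10⁻⁴)(-0.3)+(7.7 × 10⁻⁴)(-0.68) = -4.8 × 10⁻⁴ → UNSTABLE
The 216–226 m interval has Δρ < 0: lighter water underlies denser water.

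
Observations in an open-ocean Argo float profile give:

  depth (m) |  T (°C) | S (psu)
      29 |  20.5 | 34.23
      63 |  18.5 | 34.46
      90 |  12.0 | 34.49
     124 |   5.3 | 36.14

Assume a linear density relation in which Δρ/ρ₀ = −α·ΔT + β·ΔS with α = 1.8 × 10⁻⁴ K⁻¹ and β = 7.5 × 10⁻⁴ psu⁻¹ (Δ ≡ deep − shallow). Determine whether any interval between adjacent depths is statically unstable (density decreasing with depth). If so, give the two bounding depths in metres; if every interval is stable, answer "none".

Evaluate Δρ/ρ₀ = −αΔT + βΔS across each adjacent pair:
  29–63 m: −αΔT+βΔS = −(1.8 × 10⁻⁴)(-2.0)+(7.5 × 10⁻⁴)(+0.23) = 5.3 × 10⁻⁴ → stable
  63–90 m: −αΔT+βΔS = −(1.8 × 10⁻⁴)(-6.5)+(7.5 × 10⁻⁴)(+0.03) = 1.2 × 10⁻³ → stable
  90–124 m: −αΔT+βΔS = −(1.8 × 10⁻⁴)(-6.7)+(7.5 × 10⁻⁴)(+1.65) = 2.4 × 10⁻³ → stable
Every interval has Δρ > 0: the column is stably stratified throughout.

none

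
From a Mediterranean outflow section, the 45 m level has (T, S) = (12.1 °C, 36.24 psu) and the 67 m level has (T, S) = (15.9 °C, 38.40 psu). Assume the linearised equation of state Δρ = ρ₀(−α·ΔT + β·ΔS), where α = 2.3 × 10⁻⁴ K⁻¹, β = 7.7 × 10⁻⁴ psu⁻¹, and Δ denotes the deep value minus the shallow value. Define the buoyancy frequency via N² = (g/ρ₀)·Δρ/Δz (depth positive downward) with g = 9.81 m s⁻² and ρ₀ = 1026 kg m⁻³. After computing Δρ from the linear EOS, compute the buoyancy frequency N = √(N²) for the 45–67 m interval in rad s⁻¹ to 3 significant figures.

ΔT = +3.8 K, ΔS = +2.16 psu (deep − shallow).
Δρ/ρ₀ = −αΔT + βΔS = -8.74 × 10⁻⁴ + 1.6632 × 10⁻³ = 7.892 × 10⁻⁴, so Δρ ≈ 0.8097 kg m⁻³.
N² = (g/ρ₀)·Δρ/Δz = g·(Δρ/ρ₀)/Δz = 9.81 × 7.892 × 10⁻⁴ / 22 = 3.5191 × 10⁻⁴ s⁻².
N = √(3.5191 × 10⁻⁴) = 0.018759 rad s⁻¹ ≈ 0.0188 rad s⁻¹.

0.0188 rad s⁻¹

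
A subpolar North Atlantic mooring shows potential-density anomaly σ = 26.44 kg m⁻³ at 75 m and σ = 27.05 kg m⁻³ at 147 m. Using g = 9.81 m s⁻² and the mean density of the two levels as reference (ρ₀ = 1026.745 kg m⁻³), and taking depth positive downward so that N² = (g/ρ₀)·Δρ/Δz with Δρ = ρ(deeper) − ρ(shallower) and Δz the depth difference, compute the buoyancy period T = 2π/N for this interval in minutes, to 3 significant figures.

11.6 min

Δρ = 1027.05 − 1026.44 = 0.61 kg m⁻³ over Δz = 147 − 75 = 72 m.
N² = (9.81/1026.745) × (0.61/72) = 8.0948 × 10⁻⁵ s⁻².
N = √(8.0948 × 10⁻⁵) = 8.9971 × 10⁻³ rad s⁻¹, so T = 2π/N = 698.36 s = 11.639 min ≈ 11.6 min.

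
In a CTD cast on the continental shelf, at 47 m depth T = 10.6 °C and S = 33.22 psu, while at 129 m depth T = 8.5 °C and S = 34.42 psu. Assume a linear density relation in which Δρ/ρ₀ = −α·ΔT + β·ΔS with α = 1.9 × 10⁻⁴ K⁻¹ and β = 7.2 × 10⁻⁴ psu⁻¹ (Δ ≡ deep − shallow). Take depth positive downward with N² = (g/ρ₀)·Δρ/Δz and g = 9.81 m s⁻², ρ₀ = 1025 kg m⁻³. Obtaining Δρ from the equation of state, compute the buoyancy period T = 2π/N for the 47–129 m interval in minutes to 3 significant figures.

8.52 min

ΔT = -2.1 K, ΔS = +1.20 psu (deep − shallow).
Δρ/ρ₀ = −αΔT + βΔS = 3.99 × 10⁻⁴ + 8.64 × 10⁻⁴ = 1.263 × 10⁻³, so Δρ ≈ 1.295 kg m⁻³.
N² = (g/ρ₀)·Δρ/Δz = g·(Δρ/ρ₀)/Δz = 9.81 × 1.263 × 10⁻³ / 82 = 1.5110 × 10⁻⁴ s⁻².
N = √(1.5110 × 10⁻⁴) = 0.012292 rad s⁻¹ → T = 2π/N = 511.16 s = 8.5193 min ≈ 8.52 min.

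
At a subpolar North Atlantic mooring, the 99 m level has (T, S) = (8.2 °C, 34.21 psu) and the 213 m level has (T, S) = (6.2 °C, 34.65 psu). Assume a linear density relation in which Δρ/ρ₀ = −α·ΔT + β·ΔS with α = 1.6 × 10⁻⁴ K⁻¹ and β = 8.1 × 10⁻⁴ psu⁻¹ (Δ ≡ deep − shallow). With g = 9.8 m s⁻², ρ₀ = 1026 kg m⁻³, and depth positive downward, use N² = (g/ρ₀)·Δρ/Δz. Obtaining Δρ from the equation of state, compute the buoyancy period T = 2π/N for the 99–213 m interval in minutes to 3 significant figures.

13.7 min

ΔT = -2.0 K, ΔS = +0.44 psu (deep − shallow).
Δρ/ρ₀ = −αΔT + βΔS = 3.20 × 10⁻⁴ + 3.564 × 10⁻⁴ = 6.764 × 10⁻⁴, so Δρ ≈ 0.6940 kg m⁻³.
N² = (g/ρ₀)·Δρ/Δz = g·(Δρ/ρ₀)/Δz = 9.8 × 6.764 × 10⁻⁴ / 114 = 5.8147 × 10⁻⁵ s⁻².
N = √(5.8147 × 10⁻⁵) = 7.6254 × 10⁻³ rad s⁻¹ → T = 2π/N = 823.98 s = 13.733 min ≈ 13.7 min.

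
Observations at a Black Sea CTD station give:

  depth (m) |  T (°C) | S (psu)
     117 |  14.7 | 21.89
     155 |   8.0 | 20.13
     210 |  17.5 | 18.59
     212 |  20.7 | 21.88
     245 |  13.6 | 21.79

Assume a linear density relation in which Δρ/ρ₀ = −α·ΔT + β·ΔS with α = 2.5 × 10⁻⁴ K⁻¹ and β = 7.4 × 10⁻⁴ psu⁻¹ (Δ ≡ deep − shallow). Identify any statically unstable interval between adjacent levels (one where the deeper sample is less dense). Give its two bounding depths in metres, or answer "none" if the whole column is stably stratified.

155–210 m

Evaluate Δρ/ρ₀ = −αΔT + βΔS across each adjacent pair:
  117–155 m: −αΔT+βΔS = −(2.5 × 10⁻⁴)(-6.7)+(7.4 × 10⁻⁴)(-1.76) = 3.7 × 10⁻⁴ → stable
  155–210 m: −αΔT+βΔS = −(2.5 × 10⁻⁴)(+9.5)+(7.4 × 10⁻⁴)(-1.54) = -3.5 × 10⁻³ → UNSTABLE
  210–212 m: −αΔT+βΔS = −(2.5 × 10⁻⁴)(+3.2)+(7.4 × 10⁻⁴)(+3.29) = 1.6 × 10⁻³ → stable
  212–245 m: −αΔT+βΔS = −(2.5 × 10⁻⁴)(-7.1)+(7.4 × 10⁻⁴)(-0.09) = 1.7 × 10⁻³ → stable
The 155–210 m interval has Δρ < 0: lighter water underlies denser water.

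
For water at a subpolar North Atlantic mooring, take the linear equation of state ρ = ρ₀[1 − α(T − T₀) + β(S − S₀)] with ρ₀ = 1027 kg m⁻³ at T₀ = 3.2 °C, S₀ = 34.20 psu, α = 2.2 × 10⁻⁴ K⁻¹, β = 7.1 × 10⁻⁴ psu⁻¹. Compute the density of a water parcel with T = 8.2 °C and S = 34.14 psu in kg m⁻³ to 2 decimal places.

T − T₀ = +5.0 K, S − S₀ = -0.06 psu.
Bracket = 1 − α·(+5.0) + β·(-0.06) = 1 + (-1.1426 × 10⁻³) = 0.9988574.
ρ = 1027 × 0.9988574 = 1025.83 kg m⁻³.

1025.83 kg m⁻³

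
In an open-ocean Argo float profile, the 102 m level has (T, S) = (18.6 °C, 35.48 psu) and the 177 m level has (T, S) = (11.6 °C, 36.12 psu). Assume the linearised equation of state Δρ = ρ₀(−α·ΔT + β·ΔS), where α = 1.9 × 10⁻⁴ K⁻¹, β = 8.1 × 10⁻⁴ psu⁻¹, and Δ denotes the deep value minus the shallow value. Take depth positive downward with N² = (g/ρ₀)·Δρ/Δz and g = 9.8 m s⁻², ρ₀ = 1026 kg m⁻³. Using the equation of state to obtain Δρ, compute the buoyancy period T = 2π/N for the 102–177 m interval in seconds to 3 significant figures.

404 s

ΔT = -7.0 K, ΔS = +0.64 psu (deep − shallow).
Δρ/ρ₀ = −αΔT + βΔS = 1.33 × 10⁻³ + 5.184 × 10⁻⁴ = 1.8484 × 10⁻³, so Δρ ≈ 1.896 kg m⁻³.
N² = (g/ρ₀)·Δρ/Δz = g·(Δρ/ρ₀)/Δz = 9.8 × 1.8484 × 10⁻³ / 75 = 2.4152 × 10⁻⁴ s⁻².
N = √(2.4152 × 10⁻⁴) = 0.015541 rad s⁻¹ → T = 2π/N = 404.30 s ≈ 404 s.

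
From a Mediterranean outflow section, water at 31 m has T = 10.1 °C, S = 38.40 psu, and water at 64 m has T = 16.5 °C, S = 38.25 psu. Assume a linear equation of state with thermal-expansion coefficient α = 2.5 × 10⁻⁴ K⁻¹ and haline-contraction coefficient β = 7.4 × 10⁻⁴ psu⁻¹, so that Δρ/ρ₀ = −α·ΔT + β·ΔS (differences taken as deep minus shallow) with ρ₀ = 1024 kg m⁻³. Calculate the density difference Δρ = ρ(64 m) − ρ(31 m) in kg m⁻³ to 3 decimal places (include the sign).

ΔT = +6.4 K, ΔS = -0.15 psu (deep − shallow).
Δρ/ρ₀ = −(2.5 × 10⁻⁴)(+6.4) + (7.4 × 10⁻⁴)(-0.15) = -1.711 × 10⁻³.
Δρ = 1024 × (-1.711 × 10⁻³) = -1.752 kg m⁻³.
Negative Δρ: lighter below, statically unstable.

-1.752 kg m⁻³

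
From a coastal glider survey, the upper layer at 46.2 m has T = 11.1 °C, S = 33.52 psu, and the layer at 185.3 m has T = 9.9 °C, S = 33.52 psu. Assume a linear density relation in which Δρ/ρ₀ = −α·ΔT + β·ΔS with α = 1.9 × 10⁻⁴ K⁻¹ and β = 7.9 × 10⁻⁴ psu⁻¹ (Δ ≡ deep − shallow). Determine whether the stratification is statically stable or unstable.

stable

ΔT = 9.9 − 11.1 = -1.2 K and ΔS = 33.52 − 33.52 = +0.00 psu (deep − shallow).
−αΔT = 2.28 × 10⁻⁴; βΔS = 0; sum Δρ/ρ₀ = 2.28 × 10⁻⁴.
Δρ/ρ₀ > 0, so Δρ > 0: deeper water is denser → statically stable.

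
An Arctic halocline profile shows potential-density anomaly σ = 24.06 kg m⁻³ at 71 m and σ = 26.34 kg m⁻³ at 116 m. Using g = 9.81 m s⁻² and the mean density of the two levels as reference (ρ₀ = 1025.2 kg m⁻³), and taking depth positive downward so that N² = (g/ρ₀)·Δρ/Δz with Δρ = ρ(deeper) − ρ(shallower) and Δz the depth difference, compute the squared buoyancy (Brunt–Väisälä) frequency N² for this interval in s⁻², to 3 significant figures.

4.85 × 10⁻⁴ s⁻²

Δρ = 1026.34 − 1024.06 = 2.28 kg m⁻³ over Δz = 116 − 71 = 45 m.
N² = (9.81/1025.2) × (2.28/45) = 4.8482 × 10⁻⁴ s⁻² ≈ 4.85 × 10⁻⁴ s⁻².
A positive N² confirms static stability across the interval.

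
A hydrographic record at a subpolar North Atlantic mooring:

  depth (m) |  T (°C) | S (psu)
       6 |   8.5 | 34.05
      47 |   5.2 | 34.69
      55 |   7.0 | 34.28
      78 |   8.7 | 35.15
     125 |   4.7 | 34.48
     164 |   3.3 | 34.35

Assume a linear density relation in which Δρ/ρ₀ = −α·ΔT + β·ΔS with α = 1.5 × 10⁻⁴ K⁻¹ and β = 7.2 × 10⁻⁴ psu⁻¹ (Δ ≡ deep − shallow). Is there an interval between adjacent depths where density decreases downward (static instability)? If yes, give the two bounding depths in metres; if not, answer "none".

Evaluate Δρ/ρ₀ = −αΔT + βΔS across each adjacent pair:
  6–47 m: −αΔT+βΔS = −(1.5 × 10⁻⁴)(-3.3)+(7.2 × 10⁻⁴)(+0.64) = 9.6 × 10⁻⁴ → stable
  47–55 m: −αΔT+βΔS = −(1.5 × 10⁻⁴)(+1.8)+(7.2 × 10⁻⁴)(-0.41) = -5.7 × 10⁻⁴ → UNSTABLE
  55–78 m: −αΔT+βΔS = −(1.5 × 10⁻⁴)(+1.7)+(7.2 × 10⁻⁴)(+0.87) = 3.7 × 10⁻⁴ → stable
  78–125 m: −αΔT+βΔS = −(1.5 × 10⁻⁴)(-4.0)+(7.2 × 10⁻⁴)(-0.67) = 1.2 × 10⁻⁴ → stable
  125–164 m: −αΔT+βΔS = −(1.5 × 10⁻⁴)(-1.4)+(7.2 × 10⁻⁴)(-0.13) = 1.2 × 10⁻⁴ → stable
The 47–55 m interval has Δρ < 0: lighter water underlies denser water.

47–55 m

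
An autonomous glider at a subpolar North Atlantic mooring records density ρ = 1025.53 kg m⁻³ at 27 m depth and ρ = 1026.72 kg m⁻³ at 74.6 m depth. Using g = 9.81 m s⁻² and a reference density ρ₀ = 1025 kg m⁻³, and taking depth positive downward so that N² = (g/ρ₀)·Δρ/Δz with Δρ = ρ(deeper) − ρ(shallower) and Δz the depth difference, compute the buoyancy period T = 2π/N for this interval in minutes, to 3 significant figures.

6.77 min

Δρ = 1026.72 − 1025.53 = 1.19 kg m⁻³ over Δz = 74.6 − 27 = 47.6 m.
N² = (9.81/1025) × (1.19/47.6) = 2.3927 × 10⁻⁴ s⁻².
N = √(2.3927 × 10⁻⁴) = 0.015468 rad s⁻¹, so T = 2π/N = 406.21 s = 6.7702 min ≈ 6.77 min.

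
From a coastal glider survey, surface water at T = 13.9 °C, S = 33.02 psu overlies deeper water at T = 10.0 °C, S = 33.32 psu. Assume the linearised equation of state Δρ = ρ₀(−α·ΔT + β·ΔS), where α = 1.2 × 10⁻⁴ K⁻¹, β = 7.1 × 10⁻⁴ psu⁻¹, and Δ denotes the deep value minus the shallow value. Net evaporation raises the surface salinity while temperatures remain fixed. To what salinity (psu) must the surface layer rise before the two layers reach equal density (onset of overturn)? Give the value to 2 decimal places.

33.98 psu

Neutral buoyancy requires −α(T_deep − T_surf) + β(S_deep − S_surf′) = 0.
S_surf′ = S_deep − (α/β)·ΔT = 33.32 − (1.2 × 10⁻⁴/7.1 × 10⁻⁴)·(-3.9) = 33.9792 psu.
Increase required: 33.9792 − 33.02 = 0.9592 psu.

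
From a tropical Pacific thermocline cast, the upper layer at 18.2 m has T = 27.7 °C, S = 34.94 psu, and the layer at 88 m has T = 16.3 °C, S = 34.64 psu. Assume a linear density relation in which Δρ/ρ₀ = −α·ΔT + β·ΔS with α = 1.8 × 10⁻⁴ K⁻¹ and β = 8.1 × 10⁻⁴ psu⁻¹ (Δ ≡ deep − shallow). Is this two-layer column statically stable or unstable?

ΔT = 16.3 − 27.7 = -11.4 K and ΔS = 34.64 − 34.94 = -0.30 psu (deep − shallow).
−αΔT = 2.052 × 10⁻³; βΔS = -2.43 × 10⁻⁴; sum Δρ/ρ₀ = 1.809 × 10⁻³.
Δρ/ρ₀ > 0, so Δρ > 0: deeper water is denser → statically stable.

stable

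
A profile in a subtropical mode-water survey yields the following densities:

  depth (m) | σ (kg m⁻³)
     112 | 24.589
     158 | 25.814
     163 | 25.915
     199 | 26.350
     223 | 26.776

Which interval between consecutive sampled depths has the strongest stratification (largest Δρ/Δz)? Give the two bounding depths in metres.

Compute the density gradient over each adjacent pair:
  112–158 m: Δρ/Δz = 1.225/46 = 0.027 kg m⁻⁴
  158–163 m: Δρ/Δz = 0.101/5 = 0.020 kg m⁻⁴
  163–199 m: Δρ/Δz = 0.435/36 = 0.012 kg m⁻⁴
  199–223 m: Δρ/Δz = 0.426/24 = 0.018 kg m⁻⁴
The largest gradient is in the 112–158 m interval — the pycnocline.

112–158 m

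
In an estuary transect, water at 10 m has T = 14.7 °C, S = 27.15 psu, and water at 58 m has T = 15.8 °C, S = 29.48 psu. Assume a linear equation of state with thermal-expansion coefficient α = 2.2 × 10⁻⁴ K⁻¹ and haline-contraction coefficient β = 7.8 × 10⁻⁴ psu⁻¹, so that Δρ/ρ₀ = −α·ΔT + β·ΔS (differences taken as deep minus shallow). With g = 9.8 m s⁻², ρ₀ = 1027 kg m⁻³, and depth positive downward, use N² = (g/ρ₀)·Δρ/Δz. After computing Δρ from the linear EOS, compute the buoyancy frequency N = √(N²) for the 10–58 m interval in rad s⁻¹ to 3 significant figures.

0.0179 rad s⁻¹

ΔT = +1.1 K, ΔS = +2.33 psu (deep − shallow).
Δρ/ρ₀ = −αΔT + βΔS = -2.42 × 10⁻⁴ + 1.8174 × 10⁻³ = 1.5754 × 10⁻³, so Δρ ≈ 1.618 kg m⁻³.
N² = (g/ρ₀)·Δρ/Δz = g·(Δρ/ρ₀)/Δz = 9.8 × 1.5754 × 10⁻³ / 48 = 3.2164 × 10⁻⁴ s⁻².
N = √(3.2164 × 10⁻⁴) = 0.017934 rad s⁻¹ ≈ 0.0179 rad s⁻¹.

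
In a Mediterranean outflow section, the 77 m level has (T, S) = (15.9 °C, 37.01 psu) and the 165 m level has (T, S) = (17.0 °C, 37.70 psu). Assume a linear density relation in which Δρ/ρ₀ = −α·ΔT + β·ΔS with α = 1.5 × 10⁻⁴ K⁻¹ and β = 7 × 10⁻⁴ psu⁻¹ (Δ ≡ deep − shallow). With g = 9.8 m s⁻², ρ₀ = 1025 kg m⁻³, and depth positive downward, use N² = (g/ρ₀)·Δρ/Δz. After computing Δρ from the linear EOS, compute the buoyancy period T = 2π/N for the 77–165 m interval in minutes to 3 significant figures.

ΔT = +1.1 K, ΔS = +0.69 psu (deep − shallow).
Δρ/ρ₀ = −αΔT + βΔS = -1.65 × 10⁻⁴ + 4.83 × 10⁻⁴ = 3.18 × 10⁻⁴, so Δρ ≈ 0.3259 kg m⁻³.
N² = (g/ρ₀)·Δρ/Δz = g·(Δρ/ρ₀)/Δz = 9.8 × 3.18 × 10⁻⁴ / 88 = 3.5414 × 10⁻⁵ s⁻².
N = √(3.5414 × 10⁻⁵) = 5.9510 × 10⁻³ rad s⁻¹ → T = 2π/N = 1.0558 × 10³ s = 17.597 min ≈ 17.6 min.

17.6 min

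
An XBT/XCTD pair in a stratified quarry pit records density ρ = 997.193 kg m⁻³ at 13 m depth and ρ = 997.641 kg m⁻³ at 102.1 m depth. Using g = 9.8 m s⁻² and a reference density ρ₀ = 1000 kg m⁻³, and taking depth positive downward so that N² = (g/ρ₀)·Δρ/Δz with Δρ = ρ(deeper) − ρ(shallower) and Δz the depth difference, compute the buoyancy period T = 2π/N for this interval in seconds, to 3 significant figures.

895 s

Δρ = 997.641 − 997.193 = 0.448 kg m⁻³ over Δz = 102.1 − 13 = 89.1 m.
N² = (9.8/1000) × (0.448/89.1) = 4.9275 × 10⁻⁵ s⁻².
N = √(4.9275 × 10⁻⁵) = 7.0196 × 10⁻³ rad s⁻¹, so T = 2π/N = 895.09 s ≈ 895 s.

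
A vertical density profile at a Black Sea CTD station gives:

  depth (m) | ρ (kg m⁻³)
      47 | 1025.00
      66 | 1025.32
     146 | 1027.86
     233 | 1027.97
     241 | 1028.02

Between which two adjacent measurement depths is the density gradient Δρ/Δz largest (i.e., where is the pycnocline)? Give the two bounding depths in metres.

66–146 m

Compute the density gradient over each adjacent pair:
  47–66 m: Δρ/Δz = 0.32/19 = 0.017 kg m⁻⁴
  66–146 m: Δρ/Δz = 2.54/80 = 0.032 kg m⁻⁴
  146–233 m: Δρ/Δz = 0.11/87 = 1.3 × 10⁻³ kg m⁻⁴
  233–241 m: Δρ/Δz = 0.05/8 = 6.3 × 10⁻³ kg m⁻⁴
The largest gradient is in the 66–146 m interval — the pycnocline.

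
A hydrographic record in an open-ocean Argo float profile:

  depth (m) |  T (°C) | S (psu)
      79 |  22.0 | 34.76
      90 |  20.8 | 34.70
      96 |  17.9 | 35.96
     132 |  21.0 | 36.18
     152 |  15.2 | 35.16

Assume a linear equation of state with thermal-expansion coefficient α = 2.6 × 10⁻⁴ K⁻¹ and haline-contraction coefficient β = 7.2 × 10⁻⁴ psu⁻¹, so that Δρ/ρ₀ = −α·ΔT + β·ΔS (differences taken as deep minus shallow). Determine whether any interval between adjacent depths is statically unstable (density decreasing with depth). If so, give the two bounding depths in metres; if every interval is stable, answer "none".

Evaluate Δρ/ρ₀ = −αΔT + βΔS across each adjacent pair:
  79–90 m: −αΔT+βΔS = −(2.6 × 10⁻⁴)(-1.2)+(7.2 × 10⁻⁴)(-0.06) = 2.7 × 10⁻⁴ → stable
  90–96 m: −αΔT+βΔS = −(2.6 × 10⁻⁴)(-2.9)+(7.2 × 10⁻⁴)(+1.26) = 1.7 × 10⁻³ → stable
  96–132 m: −αΔT+βΔS = −(2.6 × 10⁻⁴)(+3.1)+(7.2 × 10⁻⁴)(+0.22) = -6.5 × 10⁻⁴ → UNSTABLE
  132–152 m: −αΔT+βΔS = −(2.6 × 10⁻⁴)(-5.8)+(7.2 × 10⁻⁴)(-1.02) = 7.7 × 10⁻⁴ → stable
The 96–132 m interval has Δρ < 0: lighter water underlies denser water.

96–132 m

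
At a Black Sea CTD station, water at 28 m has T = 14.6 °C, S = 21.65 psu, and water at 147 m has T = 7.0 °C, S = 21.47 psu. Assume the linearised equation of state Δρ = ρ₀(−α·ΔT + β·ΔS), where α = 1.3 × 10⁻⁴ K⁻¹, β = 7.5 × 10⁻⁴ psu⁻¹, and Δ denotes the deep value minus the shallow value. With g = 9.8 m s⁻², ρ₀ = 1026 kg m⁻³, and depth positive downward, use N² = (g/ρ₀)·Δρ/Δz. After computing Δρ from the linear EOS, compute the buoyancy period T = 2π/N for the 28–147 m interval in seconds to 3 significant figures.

ΔT = -7.6 K, ΔS = -0.18 psu (deep − shallow).
Δρ/ρ₀ = −αΔT + βΔS = 9.88 × 10⁻⁴ − 1.35 × 10⁻⁴ = 8.53 × 10⁻⁴, so Δρ ≈ 0.8752 kg m⁻³.
N² = (g/ρ₀)·Δρ/Δz = g·(Δρ/ρ₀)/Δz = 9.8 × 8.53 × 10⁻⁴ / 119 = 7.0247 × 10⁻⁵ s⁻².
N = √(7.0247 × 10⁻⁵) = 8.3813 × 10⁻³ rad s⁻¹ → T = 2π/N = 749.67 s ≈ 750 s.

750 s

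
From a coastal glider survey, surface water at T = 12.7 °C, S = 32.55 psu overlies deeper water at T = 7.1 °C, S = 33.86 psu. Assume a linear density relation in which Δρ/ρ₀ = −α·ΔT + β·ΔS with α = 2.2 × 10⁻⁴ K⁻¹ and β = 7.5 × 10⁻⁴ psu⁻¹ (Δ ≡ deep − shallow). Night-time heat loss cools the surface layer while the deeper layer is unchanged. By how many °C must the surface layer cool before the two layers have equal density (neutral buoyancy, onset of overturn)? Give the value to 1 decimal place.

Neutral buoyancy requires Δρ = 0, i.e. −α(T_deep − T_surf′) + β(S_deep − S_surf) = 0.
T_surf′ = T_deep − (β/α)·ΔS = 7.1 − (7.5 × 10⁻⁴/2.2 × 10⁻⁴)·(+1.31) = 2.634 °C.
Cooling required: 12.7 − (2.634) = 10.066 °C.

10.1 °C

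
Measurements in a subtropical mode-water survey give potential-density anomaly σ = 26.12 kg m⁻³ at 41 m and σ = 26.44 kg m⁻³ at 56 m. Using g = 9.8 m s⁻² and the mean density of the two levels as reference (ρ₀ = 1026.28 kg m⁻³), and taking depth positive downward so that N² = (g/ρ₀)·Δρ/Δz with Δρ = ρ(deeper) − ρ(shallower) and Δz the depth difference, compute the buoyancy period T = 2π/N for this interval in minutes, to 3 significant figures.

7.34 min

Δρ = 1026.44 − 1026.12 = 0.32 kg m⁻³ over Δz = 56 − 41 = 15 m.
N² = (9.8/1026.28) × (0.32/15) = 2.0371 × 10⁻⁴ s⁻².
N = √(2.0371 × 10⁻⁴) = 0.014273 rad s⁻¹, so T = 2π/N = 440.21 s = 7.3368 min ≈ 7.34 min.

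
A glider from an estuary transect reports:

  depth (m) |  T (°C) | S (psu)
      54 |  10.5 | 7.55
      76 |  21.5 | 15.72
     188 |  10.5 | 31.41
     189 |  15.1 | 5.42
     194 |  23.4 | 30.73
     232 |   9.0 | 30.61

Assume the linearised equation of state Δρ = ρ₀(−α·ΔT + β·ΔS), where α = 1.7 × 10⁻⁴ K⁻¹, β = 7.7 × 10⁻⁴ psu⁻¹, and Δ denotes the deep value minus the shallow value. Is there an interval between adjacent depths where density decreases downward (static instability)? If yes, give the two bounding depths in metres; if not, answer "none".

188–189 m

Evaluate Δρ/ρ₀ = −αΔT + βΔS across each adjacent pair:
  54–76 m: −αΔT+βΔS = −(1.7 × 10⁻⁴)(+11.0)+(7.7 × 10⁻⁴)(+8.17) = 4.4 × 10⁻³ → stable
  76–188 m: −αΔT+βΔS = −(1.7 × 10⁻⁴)(-11.0)+(7.7 × 10⁻⁴)(+15.69) = 0.014 → stable
  188–189 m: −αΔT+βΔS = −(1.7 × 10⁻⁴)(+4.6)+(7.7 × 10⁻⁴)(-25.99) = -0.021 → UNSTABLE
  189–194 m: −αΔT+βΔS = −(1.7 × 10⁻⁴)(+8.3)+(7.7 × 10⁻⁴)(+25.31) = 0.018 → stable
  194–232 m: −αΔT+βΔS = −(1.7 × 10⁻⁴)(-14.4)+(7.7 × 10⁻⁴)(-0.12) = 2.4 × 10⁻³ → stable
The 188–189 m interval has Δρ < 0: lighter water underlies denser water.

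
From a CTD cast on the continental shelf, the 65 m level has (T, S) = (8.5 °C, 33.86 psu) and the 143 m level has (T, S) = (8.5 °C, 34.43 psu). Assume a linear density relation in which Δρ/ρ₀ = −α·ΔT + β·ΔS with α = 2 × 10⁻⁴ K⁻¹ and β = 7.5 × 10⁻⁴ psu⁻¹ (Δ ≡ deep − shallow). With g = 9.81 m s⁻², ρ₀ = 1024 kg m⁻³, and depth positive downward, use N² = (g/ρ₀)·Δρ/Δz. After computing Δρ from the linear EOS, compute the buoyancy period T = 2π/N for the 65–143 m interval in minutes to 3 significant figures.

ΔT = +0.0 K, ΔS = +0.57 psu (deep − shallow).
Δρ/ρ₀ = −αΔT + βΔS = 0 + 4.275 × 10⁻⁴ = 4.275 × 10⁻⁴, so Δρ ≈ 0.4378 kg m⁻³.
N² = (g/ρ₀)·Δρ/Δz = g·(Δρ/ρ₀)/Δz = 9.81 × 4.275 × 10⁻⁴ / 78 = 5.3766 × 10⁻⁵ s⁻².
N = √(5.3766 × 10⁻⁵) = 7.3325 × 10⁻³ rad s⁻¹ → T = 2π/N = 856.90 s = 14.282 min ≈ 14.3 min.

14.3 min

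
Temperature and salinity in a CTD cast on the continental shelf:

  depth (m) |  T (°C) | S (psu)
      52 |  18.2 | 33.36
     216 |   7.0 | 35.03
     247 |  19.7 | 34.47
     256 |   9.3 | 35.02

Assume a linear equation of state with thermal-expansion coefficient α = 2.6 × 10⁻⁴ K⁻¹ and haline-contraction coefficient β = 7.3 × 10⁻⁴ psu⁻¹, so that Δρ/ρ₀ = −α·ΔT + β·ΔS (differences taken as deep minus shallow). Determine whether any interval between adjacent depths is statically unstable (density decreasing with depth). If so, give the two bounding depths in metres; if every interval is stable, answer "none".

216–247 m

Evaluate Δρ/ρ₀ = −αΔT + βΔS across each adjacent pair:
  52–216 m: −αΔT+βΔS = −(2.6 × 10⁻⁴)(-11.2)+(7.3 × 10⁻⁴)(+1.67) = 4.1 × 10⁻³ → stable
  216–247 m: −αΔT+βΔS = −(2.6 × 10⁻⁴)(+12.7)+(7.3 × 10⁻⁴)(-0.56) = -3.7 × 10⁻³ → UNSTABLE
  247–256 m: −αΔT+βΔS = −(2.6 × 10⁻⁴)(-10.4)+(7.3 × 10⁻⁴)(+0.55) = 3.1 × 10⁻³ → stable
The 216–247 m interval has Δρ < 0: lighter water underlies denser water.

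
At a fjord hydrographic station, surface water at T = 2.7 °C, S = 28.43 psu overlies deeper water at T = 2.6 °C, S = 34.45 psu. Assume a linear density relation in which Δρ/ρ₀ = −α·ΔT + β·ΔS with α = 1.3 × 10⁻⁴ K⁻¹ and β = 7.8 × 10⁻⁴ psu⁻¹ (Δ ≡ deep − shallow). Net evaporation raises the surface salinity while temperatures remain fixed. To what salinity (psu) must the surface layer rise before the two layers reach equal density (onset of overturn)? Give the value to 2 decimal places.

34.47 psu

Neutral buoyancy requires −α(T_deep − T_surf) + β(S_deep − S_surf′) = 0.
S_surf′ = S_deep − (α/β)·ΔT = 34.45 − (1.3 × 10⁻⁴/7.8 × 10⁻⁴)·(-0.1) = 34.4667 psu.
Increase required: 34.4667 − 28.43 = 6.0367 psu.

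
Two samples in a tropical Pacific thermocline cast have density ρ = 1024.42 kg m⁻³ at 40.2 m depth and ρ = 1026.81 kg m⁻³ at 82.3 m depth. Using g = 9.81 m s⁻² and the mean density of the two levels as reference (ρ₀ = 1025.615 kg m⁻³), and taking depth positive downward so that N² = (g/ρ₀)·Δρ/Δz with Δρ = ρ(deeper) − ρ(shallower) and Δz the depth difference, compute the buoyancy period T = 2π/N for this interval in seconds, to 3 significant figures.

270 s

Δρ = 1026.81 − 1024.42 = 2.39 kg m⁻³ over Δz = 82.3 − 40.2 = 42.1 m.
N² = (9.81/1025.615) × (2.39/42.1) = 5.4300 × 10⁻⁴ s⁻².
N = √(5.4300 × 10⁻⁴) = 0.023302 rad s⁻¹, so T = 2π/N = 269.64 s ≈ 270 s.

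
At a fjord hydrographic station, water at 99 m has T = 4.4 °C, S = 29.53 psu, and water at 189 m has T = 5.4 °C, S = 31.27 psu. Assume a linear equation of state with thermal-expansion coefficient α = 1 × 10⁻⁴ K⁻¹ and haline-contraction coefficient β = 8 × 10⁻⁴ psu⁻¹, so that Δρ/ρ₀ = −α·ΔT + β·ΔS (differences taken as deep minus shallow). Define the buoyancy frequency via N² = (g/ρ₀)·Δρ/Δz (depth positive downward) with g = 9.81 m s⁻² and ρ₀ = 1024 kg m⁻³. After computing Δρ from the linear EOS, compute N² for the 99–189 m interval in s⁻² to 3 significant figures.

1.41 × 10⁻⁴ s⁻²

ΔT = +1.0 K, ΔS = +1.74 psu (deep − shallow).
Δρ/ρ₀ = −αΔT + βΔS = -1.00 × 10⁻⁴ + 1.392 × 10⁻³ = 1.292 × 10⁻³, so Δρ ≈ 1.323 kg m⁻³.
N² = (g/ρ₀)·Δρ/Δz = g·(Δρ/ρ₀)/Δz = 9.81 × 1.292 × 10⁻³ / 90 = 1.4083 × 10⁻⁴ s⁻² ≈ 1.41 × 10⁻⁴ s⁻².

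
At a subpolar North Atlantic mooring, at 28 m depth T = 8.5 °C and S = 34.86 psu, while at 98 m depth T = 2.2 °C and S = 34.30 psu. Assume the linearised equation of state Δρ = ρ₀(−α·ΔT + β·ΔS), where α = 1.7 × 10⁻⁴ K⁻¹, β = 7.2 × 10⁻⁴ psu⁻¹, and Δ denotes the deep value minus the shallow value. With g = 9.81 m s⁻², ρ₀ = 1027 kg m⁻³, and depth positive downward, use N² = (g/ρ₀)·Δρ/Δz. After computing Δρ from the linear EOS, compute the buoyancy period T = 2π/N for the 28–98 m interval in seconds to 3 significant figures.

ΔT = -6.3 K, ΔS = -0.56 psu (deep − shallow).
Δρ/ρ₀ = −αΔT + βΔS = 1.071 × 10⁻³ − 4.032 × 10⁻⁴ = 6.678 × 10⁻⁴, so Δρ ≈ 0.6858 kg m⁻³.
N² = (g/ρ₀)·Δρ/Δz = g·(Δρ/ρ₀)/Δz = 9.81 × 6.678 × 10⁻⁴ / 70 = 9.3587 × 10⁻⁵ s⁻².
N = √(9.3587 × 10⁻⁵) = 9.6740 × 10⁻³ rad s⁻¹ → T = 2π/N = 649.49 s ≈ 649 s.

649 s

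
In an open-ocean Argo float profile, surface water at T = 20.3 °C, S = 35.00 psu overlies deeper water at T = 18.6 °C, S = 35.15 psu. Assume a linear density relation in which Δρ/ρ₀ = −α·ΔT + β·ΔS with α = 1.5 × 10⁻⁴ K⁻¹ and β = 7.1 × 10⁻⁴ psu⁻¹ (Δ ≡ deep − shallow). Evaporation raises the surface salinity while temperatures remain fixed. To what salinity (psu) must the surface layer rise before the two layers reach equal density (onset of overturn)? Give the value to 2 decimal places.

Neutral buoyancy requires −α(T_deep − T_surf) + β(S_deep − S_surf′) = 0.
S_surf′ = S_deep − (α/β)·ΔT = 35.15 − (1.5 × 10⁻⁴/7.1 × 10⁻⁴)·(-1.7) = 35.5092 psu.
Increase required: 35.5092 − 35.00 = 0.5092 psu.

35.51 psu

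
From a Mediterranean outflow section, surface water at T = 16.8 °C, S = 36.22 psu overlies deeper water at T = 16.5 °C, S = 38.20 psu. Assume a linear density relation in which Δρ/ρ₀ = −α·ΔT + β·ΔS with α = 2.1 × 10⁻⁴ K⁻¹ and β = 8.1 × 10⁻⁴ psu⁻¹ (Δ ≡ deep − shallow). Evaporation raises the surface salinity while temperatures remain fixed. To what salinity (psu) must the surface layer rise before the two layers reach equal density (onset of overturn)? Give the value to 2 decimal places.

Neutral buoyancy requires −α(T_deep − T_surf) + β(S_deep − S_surf′) = 0.
S_surf′ = S_deep − (α/β)·ΔT = 38.20 − (2.1 × 10⁻⁴/8.1 × 10⁻⁴)·(-0.3) = 38.2778 psu.
Increase required: 38.2778 − 36.22 = 2.0578 psu.

38.28 psu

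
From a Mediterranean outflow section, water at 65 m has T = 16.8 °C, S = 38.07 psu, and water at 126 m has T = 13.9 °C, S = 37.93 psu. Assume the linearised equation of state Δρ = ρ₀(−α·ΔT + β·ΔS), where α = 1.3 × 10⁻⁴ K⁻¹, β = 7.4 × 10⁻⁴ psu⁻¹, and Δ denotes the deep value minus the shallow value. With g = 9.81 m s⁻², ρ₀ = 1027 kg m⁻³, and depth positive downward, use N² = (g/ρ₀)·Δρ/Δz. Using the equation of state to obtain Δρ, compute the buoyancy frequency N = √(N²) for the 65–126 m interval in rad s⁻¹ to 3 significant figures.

6.63 × 10⁻³ rad s⁻¹

ΔT = -2.9 K, ΔS = -0.14 psu (deep − shallow).
Δρ/ρ₀ = −αΔT + βΔS = 3.77 × 10⁻⁴ − 1.036 × 10⁻⁴ = 2.734 × 10⁻⁴, so Δρ ≈ 0.2808 kg m⁻³.
N² = (g/ρ₀)·Δρ/Δz = g·(Δρ/ρ₀)/Δz = 9.81 × 2.734 × 10⁻⁴ / 61 = 4.3968 × 10⁻⁵ s⁻².
N = √(4.3968 × 10⁻⁵) = 6.6308 × 10⁻³ rad s⁻¹ ≈ 6.63 × 10⁻³ rad s⁻¹.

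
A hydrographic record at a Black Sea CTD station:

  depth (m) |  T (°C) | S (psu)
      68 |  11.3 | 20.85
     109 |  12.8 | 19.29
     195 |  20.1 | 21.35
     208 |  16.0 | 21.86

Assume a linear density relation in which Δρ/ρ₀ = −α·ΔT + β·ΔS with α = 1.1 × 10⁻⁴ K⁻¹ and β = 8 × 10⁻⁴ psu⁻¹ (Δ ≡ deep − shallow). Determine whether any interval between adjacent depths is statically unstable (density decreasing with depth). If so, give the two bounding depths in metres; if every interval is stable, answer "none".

Evaluate Δρ/ρ₀ = −αΔT + βΔS across each adjacent pair:
  68–109 m: −αΔT+βΔS = −(1.1 × 10⁻⁴)(+1.5)+(8 × 10⁻⁴)(-1.56) = -1.4 × 10⁻³ → UNSTABLE
  109–195 m: −αΔT+βΔS = −(1.1 × 10⁻⁴)(+7.3)+(8 × 10⁻⁴)(+2.06) = 8.5 × 10⁻⁴ → stable
  195–208 m: −αΔT+βΔS = −(1.1 × 10⁻⁴)(-4.1)+(8 × 10⁻⁴)(+0.51) = 8.6 × 10⁻⁴ → stable
The 68–109 m interval has Δρ < 0: lighter water underlies denser water.

68–109 m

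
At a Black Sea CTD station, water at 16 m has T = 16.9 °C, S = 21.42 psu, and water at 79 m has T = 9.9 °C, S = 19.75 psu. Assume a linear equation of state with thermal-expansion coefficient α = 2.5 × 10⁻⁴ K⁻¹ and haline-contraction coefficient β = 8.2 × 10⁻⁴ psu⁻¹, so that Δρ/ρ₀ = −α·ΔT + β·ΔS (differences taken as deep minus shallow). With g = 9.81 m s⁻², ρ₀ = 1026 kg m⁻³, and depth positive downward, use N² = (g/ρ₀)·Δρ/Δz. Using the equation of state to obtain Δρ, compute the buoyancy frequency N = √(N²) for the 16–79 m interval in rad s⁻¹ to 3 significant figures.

ΔT = -7.0 K, ΔS = -1.67 psu (deep − shallow).
Δρ/ρ₀ = −αΔT + βΔS = 1.75 × 10⁻³ − 1.3694 × 10⁻³ = 3.806 × 10⁻⁴, so Δρ ≈ 0.3905 kg m⁻³.
N² = (g/ρ₀)·Δρ/Δz = g·(Δρ/ρ₀)/Δz = 9.81 × 3.806 × 10⁻⁴ / 63 = 5.9265 × 10⁻⁵ s⁻².
N = √(5.9265 × 10⁻⁵) = 7.6984 × 10⁻³ rad s⁻¹ ≈ 7.70 × 10⁻³ rad s⁻¹.

7.70 × 10⁻³ rad s⁻¹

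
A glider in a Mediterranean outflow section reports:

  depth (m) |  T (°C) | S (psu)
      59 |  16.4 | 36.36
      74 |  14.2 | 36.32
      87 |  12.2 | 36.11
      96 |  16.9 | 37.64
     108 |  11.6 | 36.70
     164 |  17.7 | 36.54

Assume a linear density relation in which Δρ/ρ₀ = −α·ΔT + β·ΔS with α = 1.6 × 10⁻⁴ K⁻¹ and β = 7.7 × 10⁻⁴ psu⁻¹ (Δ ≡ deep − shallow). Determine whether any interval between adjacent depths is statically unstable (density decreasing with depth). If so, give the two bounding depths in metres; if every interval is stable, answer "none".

Evaluate Δρ/ρ₀ = −αΔT + βΔS across each adjacent pair:
  59–74 m: −αΔT+βΔS = −(1.6 × 10⁻⁴)(-2.2)+(7.7 × 10⁻⁴)(-0.04) = 3.2 × 10⁻⁴ → stable
  74–87 m: −αΔT+βΔS = −(1.6 × 10⁻⁴)(-2.0)+(7.7 × 10⁻⁴)(-0.21) = 1.6 × 10⁻⁴ → stable
  87–96 m: −αΔT+βΔS = −(1.6 × 10⁻⁴)(+4.7)+(7.7 × 10⁻⁴)(+1.53) = 4.3 × 10⁻⁴ → stable
  96–108 m: −αΔT+βΔS = −(1.6 × 10⁻⁴)(-5.3)+(7.7 × 10⁻⁴)(-0.94) = 1.2 × 10⁻⁴ → stable
  108–164 m: −αΔT+βΔS = −(1.6 × 10⁻⁴)(+6.1)+(7.7 × 10⁻⁴)(-0.16) = -1.1 × 10⁻³ → UNSTABLE
The 108–164 m interval has Δρ < 0: lighter water underlies denser water.

108–164 m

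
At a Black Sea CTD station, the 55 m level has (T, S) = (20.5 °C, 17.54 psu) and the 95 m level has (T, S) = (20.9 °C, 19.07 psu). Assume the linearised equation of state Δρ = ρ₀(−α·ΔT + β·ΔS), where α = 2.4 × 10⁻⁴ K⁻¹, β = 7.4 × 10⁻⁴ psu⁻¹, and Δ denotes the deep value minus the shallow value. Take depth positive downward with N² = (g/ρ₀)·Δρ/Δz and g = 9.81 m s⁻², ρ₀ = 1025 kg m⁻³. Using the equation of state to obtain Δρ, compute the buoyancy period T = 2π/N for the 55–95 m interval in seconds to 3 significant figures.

394 s

ΔT = +0.4 K, ΔS = +1.53 psu (deep − shallow).
Δρ/ρ₀ = −αΔT + βΔS = -9.60 × 10⁻⁵ + 1.1322 × 10⁻³ = 1.0362 × 10⁻³, so Δρ ≈ 1.062 kg m⁻³.
N² = (g/ρ₀)·Δρ/Δz = g·(Δρ/ρ₀)/Δz = 9.81 × 1.0362 × 10⁻³ / 40 = 2.5413 × 10⁻⁴ s⁻².
N = √(2.5413 × 10⁻⁴) = 0.015941 rad s⁻¹ → T = 2π/N = 394.15 s ≈ 394 s.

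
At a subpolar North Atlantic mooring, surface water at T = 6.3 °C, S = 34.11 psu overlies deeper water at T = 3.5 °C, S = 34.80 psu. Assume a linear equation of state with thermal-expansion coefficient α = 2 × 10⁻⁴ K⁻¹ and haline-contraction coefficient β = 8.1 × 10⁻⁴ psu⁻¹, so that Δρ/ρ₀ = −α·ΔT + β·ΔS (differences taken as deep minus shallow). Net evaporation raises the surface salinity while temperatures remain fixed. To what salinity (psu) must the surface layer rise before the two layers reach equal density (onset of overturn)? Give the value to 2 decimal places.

Neutral buoyancy requires −α(T_deep − T_surf) + β(S_deep − S_surf′) = 0.
S_surf′ = S_deep − (α/β)·ΔT = 34.80 − (2 × 10⁻⁴/8.1 × 10⁻⁴)·(-2.8) = 35.4914 psu.
Increase required: 35.4914 − 34.11 = 1.3814 psu.

35.49 psu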